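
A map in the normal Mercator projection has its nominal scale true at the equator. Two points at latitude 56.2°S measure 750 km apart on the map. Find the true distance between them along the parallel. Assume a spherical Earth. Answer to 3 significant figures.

417 km

Mercator is conformal, so the point scale is isotropic: h = k = sec φ = 1/cos φ.
Along the parallel at 56.2°, map distances are exaggerated by k = sec 56.2° = 1.798.
True distance = 750 / 1.798 = 750 × cos 56.2° ≈ 417 km.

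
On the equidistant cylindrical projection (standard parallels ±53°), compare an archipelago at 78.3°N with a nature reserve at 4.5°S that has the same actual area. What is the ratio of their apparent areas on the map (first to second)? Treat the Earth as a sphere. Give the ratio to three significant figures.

4.92

In the equirectangular projection with standard parallel φ₀ = 53° (x = Rλ cos φ₀, y = Rφ), meridians are true-scale (h = 1) and the parallel scale is k = cos φ₀ / cos φ.
Areal scale at 78.3°: h·k = 1.000 × 2.968 = 2.968.
Areal scale at 4.5°: h·k = 1.000 × 0.6037 = 0.6037.
Ratio = 2.968/0.6037 ≈ 4.92.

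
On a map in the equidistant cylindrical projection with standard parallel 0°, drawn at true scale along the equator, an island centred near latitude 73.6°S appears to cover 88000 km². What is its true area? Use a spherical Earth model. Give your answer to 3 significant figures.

24800 km²

In the plate carrée (x = Rλ, y = Rφ), meridians are true-scale (h = 1) and parallels are stretched by k = sec φ.
Areal scale = h·k = 1 × sec φ; at 73.6°, h = 1.000, k = 3.542, so h·k = 3.542.
True area = apparent / (areal scale) = 88000 / 3.542 ≈ 24800 km².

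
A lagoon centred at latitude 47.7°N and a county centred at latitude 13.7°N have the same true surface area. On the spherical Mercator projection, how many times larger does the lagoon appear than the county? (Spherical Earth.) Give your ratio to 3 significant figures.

Mercator is conformal with k = sec φ, so areal scale = k² = sec²φ.
At 47.7°: sec²(47.7°) = 1/0.6730² = 2.208.
At 13.7°: sec²(13.7°) = 1/0.9715² = 1.059.
Ratio = 2.208/1.059 = cos²(13.7°)/cos²(47.7°) ≈ 2.08.

2.08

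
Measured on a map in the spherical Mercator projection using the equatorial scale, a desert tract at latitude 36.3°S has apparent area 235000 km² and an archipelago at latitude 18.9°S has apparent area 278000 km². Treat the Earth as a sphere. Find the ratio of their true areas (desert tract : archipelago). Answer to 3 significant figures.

Mercator's areal exaggeration is sec²φ; hence true area = (apparent area) · cos²φ.
True area of desert tract: 235000 × cos²(36.3°) = 235000 × 0.6495 = 152600 km².
True area of archipelago: 278000 × cos²(18.9°) = 278000 × 0.8951 = 248800 km².
Ratio = 152600 / 248800 ≈ 0.613.

0.613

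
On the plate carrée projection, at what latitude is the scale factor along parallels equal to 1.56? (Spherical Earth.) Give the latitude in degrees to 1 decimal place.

50.1°

Plate carrée: h = 1, k = sec φ along parallels.
sec φ = 1.56  ⇒  cos φ = 0.6410  ⇒  φ ≈ 50.1°.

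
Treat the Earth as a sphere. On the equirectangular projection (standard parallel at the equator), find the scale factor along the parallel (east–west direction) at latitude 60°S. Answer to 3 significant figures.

2.00

For the equirectangular projection with φ₀ = 0 (plate carrée), h = 1 along meridians and k = sec φ along parallels.
k = 1/cos 60° = 1/0.5000 = 2.000.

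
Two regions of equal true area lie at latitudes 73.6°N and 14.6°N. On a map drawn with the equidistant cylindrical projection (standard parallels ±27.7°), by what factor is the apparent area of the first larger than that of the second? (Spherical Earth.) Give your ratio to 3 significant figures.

3.43

The equidistant cylindrical projection with φ₀ = 27.7° has h = 1 (meridians true) and k = cos φ₀ / cos φ along parallels.
Areal scale at 73.6°: h·k = 1.000 × 3.136 = 3.136.
Areal scale at 14.6°: h·k = 1.000 × 0.9149 = 0.9149.
Ratio = 3.136/0.9149 ≈ 3.43.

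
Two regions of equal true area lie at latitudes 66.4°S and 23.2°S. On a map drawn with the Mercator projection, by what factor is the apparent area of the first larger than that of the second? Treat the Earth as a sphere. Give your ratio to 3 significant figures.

5.27

On Mercator, area is exaggerated by sec²φ = 1/cos²φ.
At 66.4°: sec²(66.4°) = 1/0.4003² = 6.239.
At 23.2°: sec²(23.2°) = 1/0.9191² = 1.184.
Ratio = 6.239/1.184 = cos²(23.2°)/cos²(66.4°) ≈ 5.27.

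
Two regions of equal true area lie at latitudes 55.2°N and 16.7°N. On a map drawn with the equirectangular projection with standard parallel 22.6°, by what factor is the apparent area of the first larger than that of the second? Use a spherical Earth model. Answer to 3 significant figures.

1.68

In the equirectangular projection with standard parallel φ₀ = 22.6° (x = Rλ cos φ₀, y = Rφ), meridians are true-scale (h = 1) and the parallel scale is k = cos φ₀ / cos φ.
Areal scale at 55.2°: h·k = 1.000 × 1.618 = 1.618.
Areal scale at 16.7°: h·k = 1.000 × 0.9639 = 0.9639.
Ratio = 1.618/0.9639 ≈ 1.68.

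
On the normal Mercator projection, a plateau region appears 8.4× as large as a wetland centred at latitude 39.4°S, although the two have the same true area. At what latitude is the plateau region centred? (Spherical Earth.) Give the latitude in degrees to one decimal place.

74.5°

Mercator areal scale is sec²φ, so apparent-area ratio = sec²φ₁ / sec²φ₂ = cos²φ₂ / cos²φ₁.
cos²φ₂ / cos²φ₁ = 8.4  ⇒  cos φ₁ = cos 39.4° / √8.4 = 0.7727/2.898 = 0.2666.
φ₁ = arccos(0.2666) ≈ 74.5°.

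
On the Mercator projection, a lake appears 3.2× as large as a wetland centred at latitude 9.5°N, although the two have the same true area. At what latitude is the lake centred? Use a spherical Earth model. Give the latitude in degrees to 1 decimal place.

56.5°

For equal true areas on Mercator, apparent areas scale as sec²φ, so the ratio is cos²φ₂ / cos²φ₁.
cos²φ₂ / cos²φ₁ = 3.2  ⇒  cos φ₁ = cos 9.5° / √3.2 = 0.9863/1.789 = 0.5514.
φ₁ = arccos(0.5514) ≈ 56.5°.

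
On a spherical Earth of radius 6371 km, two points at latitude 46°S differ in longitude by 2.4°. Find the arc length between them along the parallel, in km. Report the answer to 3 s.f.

Arc length along a parallel = R cos φ · Δλ (with Δλ in radians).
= 6371 × cos 46° × (2.4° × π/180) = 6371 × 0.6947 × 0.04189 ≈ 185 km.

185 km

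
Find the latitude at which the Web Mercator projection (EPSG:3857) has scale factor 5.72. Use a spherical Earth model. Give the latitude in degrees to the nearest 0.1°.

79.9°

Mercator scale is k = sec φ = 1/cos φ.
1/cos φ = 5.72  ⇒  cos φ = 0.1748  ⇒  φ = arccos(0.1748) ≈ 79.9°.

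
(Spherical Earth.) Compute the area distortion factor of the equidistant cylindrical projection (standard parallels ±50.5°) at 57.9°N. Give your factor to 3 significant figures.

The equidistant cylindrical projection with φ₀ = 50.5° has h = 1 (meridians true) and k = cos φ₀ / cos φ along parallels.
Areal scale = h·k = 1 × cos φ₀ / cos φ; at 57.9°, h = 1.000, k = 1.197, so h·k = 1.197.

1.20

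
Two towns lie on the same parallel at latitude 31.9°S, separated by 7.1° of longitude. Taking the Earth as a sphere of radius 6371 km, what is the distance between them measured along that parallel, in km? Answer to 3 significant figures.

670 km

Arc length along a parallel = R cos φ · Δλ (with Δλ in radians).
= 6371 × cos 31.9° × (7.1° × π/180) = 6371 × 0.8490 × 0.1239 ≈ 670 km.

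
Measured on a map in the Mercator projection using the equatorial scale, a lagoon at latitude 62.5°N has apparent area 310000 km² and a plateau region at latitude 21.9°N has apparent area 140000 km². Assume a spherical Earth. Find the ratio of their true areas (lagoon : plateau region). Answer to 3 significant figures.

Mercator's areal exaggeration is sec²φ; hence true area = (apparent area) · cos²φ.
True area of lagoon: 310000 × cos²(62.5°) = 310000 × 0.2132 = 66100 km².
True area of plateau region: 140000 × cos²(21.9°) = 140000 × 0.8609 = 120500 km².
Ratio = 66100 / 120500 ≈ 0.548.

0.548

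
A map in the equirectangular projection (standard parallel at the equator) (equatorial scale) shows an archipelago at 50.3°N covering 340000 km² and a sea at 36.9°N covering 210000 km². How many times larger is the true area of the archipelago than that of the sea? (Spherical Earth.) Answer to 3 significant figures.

1.29

On the plate carrée, areal scale = h·k = 1 × sec φ, so true area = apparent × cos φ.
True area of archipelago: 340000 × cos(50.3°) = 340000 × 0.6388 = 217200 km².
True area of sea: 210000 × cos(36.9°) = 210000 × 0.7997 = 167900 km².
Ratio = 217200 / 167900 ≈ 1.29.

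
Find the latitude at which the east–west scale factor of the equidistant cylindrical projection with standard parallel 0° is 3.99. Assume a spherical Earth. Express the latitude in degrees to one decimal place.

75.5°

Plate carrée: h = 1, k = sec φ along parallels.
sec φ = 3.99  ⇒  cos φ = 0.2506  ⇒  φ ≈ 75.5°.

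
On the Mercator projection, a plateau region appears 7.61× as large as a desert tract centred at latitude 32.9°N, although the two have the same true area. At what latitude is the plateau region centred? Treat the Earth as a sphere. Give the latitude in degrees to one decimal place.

72.3°

Mercator areal scale is sec²φ, so apparent-area ratio = sec²φ₁ / sec²φ₂ = cos²φ₂ / cos²φ₁.
cos²φ₂ / cos²φ₁ = 7.61  ⇒  cos φ₁ = cos 32.9° / √7.61 = 0.8396/2.759 = 0.3044.
φ₁ = arccos(0.3044) ≈ 72.3°.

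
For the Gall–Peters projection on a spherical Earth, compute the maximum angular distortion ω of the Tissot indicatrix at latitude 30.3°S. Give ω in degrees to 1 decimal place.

Gall–Peters is a cylindrical equal-area projection with standard parallels at ±45°. For cylindrical equal-area with standard parallel φ₀, h = cos φ / cos φ₀ and k = cos φ₀ / cos φ, so h·k = 1.
At 30.3°: h = 1.221, k = 0.8190; principal scales a = 1.221, b = 0.8190.
sin(ω/2) = (a − b)/(a + b) = 0.4020/2.040 = 0.1971, so ω = 2 arcsin(0.1971) ≈ 22.7°.

22.7°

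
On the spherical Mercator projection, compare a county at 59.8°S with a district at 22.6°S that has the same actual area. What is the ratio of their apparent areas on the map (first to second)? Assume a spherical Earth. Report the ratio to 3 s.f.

Mercator areal scale is sec²φ.
At 59.8°: sec²(59.8°) = 1/0.5030² = 3.952.
At 22.6°: sec²(22.6°) = 1/0.9232² = 1.173.
Ratio = 3.952/1.173 = cos²(22.6°)/cos²(59.8°) ≈ 3.37.

3.37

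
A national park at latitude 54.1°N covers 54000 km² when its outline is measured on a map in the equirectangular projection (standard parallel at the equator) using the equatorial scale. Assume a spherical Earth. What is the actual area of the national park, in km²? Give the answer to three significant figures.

31700 km²

Plate carrée maps x = Rλ, y = Rφ. The meridian scale is h = 1 and the parallel scale is k = 1/cos φ = sec φ.
Areal scale = h·k = 1 × sec φ; at 54.1°, h = 1.000, k = 1.705, so h·k = 1.705.
True area = apparent / (areal scale) = 54000 / 1.705 ≈ 31700 km².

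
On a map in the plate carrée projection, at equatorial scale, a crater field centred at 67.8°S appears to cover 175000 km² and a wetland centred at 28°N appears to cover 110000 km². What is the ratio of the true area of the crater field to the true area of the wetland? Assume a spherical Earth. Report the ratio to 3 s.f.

On the plate carrée, areal scale = h·k = 1 × sec φ, so true area = apparent × cos φ.
True area of crater field: 175000 × cos(67.8°) = 175000 × 0.3778 = 66120 km².
True area of wetland: 110000 × cos(28°) = 110000 × 0.8829 = 97120 km².
Ratio = 66120 / 97120 ≈ 0.681.

0.681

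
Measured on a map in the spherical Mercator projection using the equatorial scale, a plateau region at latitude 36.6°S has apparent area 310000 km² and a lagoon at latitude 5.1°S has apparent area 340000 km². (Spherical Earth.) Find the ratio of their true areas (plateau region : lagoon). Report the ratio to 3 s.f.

Since Mercator area scale is 1/cos²φ, the true area equals the apparent area multiplied by cos²φ.
True area of plateau region: 310000 × cos²(36.6°) = 310000 × 0.6445 = 199800 km².
True area of lagoon: 340000 × cos²(5.1°) = 340000 × 0.9921 = 337300 km².
Ratio = 199800 / 337300 ≈ 0.592.

0.592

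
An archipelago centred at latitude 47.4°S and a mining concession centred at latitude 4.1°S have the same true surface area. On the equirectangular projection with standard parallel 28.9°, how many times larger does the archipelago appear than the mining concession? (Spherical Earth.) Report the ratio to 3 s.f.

In the equirectangular projection with standard parallel φ₀ = 28.9° (x = Rλ cos φ₀, y = Rφ), meridians are true-scale (h = 1) and the parallel scale is k = cos φ₀ / cos φ.
Areal scale at 47.4°: h·k = 1.000 × 1.293 = 1.293.
Areal scale at 4.1°: h·k = 1.000 × 0.8777 = 0.8777.
Ratio = 1.293/0.8777 ≈ 1.47.

1.47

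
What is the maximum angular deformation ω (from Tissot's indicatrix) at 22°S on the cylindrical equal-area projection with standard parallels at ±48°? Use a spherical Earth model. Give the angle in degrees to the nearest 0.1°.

36.7°

Cylindrical equal-area (φ₀ = 48°): h = cos φ / cos 48° along meridians, k = cos 48° / cos φ along parallels; h·k = 1.
At 22°: h = 1.386, k = 0.7217; principal scales a = 1.386, b = 0.7217.
sin(ω/2) = (a − b)/(a + b) = 0.6640/2.107 = 0.3151, so ω = 2 arcsin(0.3151) ≈ 36.7°.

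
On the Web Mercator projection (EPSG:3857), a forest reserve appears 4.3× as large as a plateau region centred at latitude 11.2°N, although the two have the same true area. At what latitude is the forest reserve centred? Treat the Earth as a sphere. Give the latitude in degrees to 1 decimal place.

On Mercator, (apparent₁)/(apparent₂) = sec²φ₁ / sec²φ₂ when true areas are equal.
cos²φ₂ / cos²φ₁ = 4.3  ⇒  cos φ₁ = cos 11.2° / √4.3 = 0.9810/2.074 = 0.4731.
φ₁ = arccos(0.4731) ≈ 61.8°.

61.8°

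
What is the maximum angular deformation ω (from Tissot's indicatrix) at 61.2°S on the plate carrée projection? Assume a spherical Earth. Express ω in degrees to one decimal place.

For the equirectangular projection with φ₀ = 0 (plate carrée), h = 1 along meridians and k = sec φ along parallels.
At 61.2°: h = 1.000, k = 2.076; principal scales a = 2.076, b = 1.000.
sin(ω/2) = (a − b)/(a + b) = 1.076/3.076 = 0.3498, so ω = 2 arcsin(0.3498) ≈ 40.9°.

40.9°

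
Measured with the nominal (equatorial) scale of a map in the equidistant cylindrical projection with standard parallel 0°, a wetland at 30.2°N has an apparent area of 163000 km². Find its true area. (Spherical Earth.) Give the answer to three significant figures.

141000 km²

Plate carrée maps x = Rλ, y = Rφ. The meridian scale is h = 1 and the parallel scale is k = 1/cos φ = sec φ.
Areal scale = h·k = 1 × sec φ; at 30.2°, h = 1.000, k = 1.157, so h·k = 1.157.
True area = apparent / (areal scale) = 163000 / 1.157 ≈ 141000 km².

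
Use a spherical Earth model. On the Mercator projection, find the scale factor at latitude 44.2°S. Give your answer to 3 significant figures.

1.39

The Mercator projection is conformal; its linear scale factor is the same in every direction and equals sec φ = 1/cos φ.
k = 1/cos 44.2° = 1/0.7169 = 1.395.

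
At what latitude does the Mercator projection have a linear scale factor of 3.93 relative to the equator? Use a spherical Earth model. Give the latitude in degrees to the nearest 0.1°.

75.3°

Mercator scale is k = sec φ = 1/cos φ.
1/cos φ = 3.93  ⇒  cos φ = 0.2545  ⇒  φ = arccos(0.2545) ≈ 75.3°.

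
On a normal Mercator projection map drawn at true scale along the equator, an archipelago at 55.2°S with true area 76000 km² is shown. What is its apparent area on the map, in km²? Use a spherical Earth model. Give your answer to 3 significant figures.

233000 km²

The Mercator projection is conformal; its linear scale factor is the same in every direction and equals sec φ = 1/cos φ.
Areal scale = k² = sec²φ = 1/cos²(55.2°) = 1/0.5707² = 3.070.
Apparent area = 76000 × 3.070 ≈ 233000 km².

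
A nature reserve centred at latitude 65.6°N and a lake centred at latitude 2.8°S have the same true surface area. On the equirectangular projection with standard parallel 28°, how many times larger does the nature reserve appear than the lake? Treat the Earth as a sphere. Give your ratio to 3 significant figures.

With standard parallel φ₀ = 28°, the equirectangular projection gives x = Rλ cos φ₀, y = Rφ, so h = 1 and k = cos 28° / cos φ.
Areal scale at 65.6°: h·k = 1.000 × 2.137 = 2.137.
Areal scale at 2.8°: h·k = 1.000 × 0.8840 = 0.8840.
Ratio = 2.137/0.8840 ≈ 2.42.

2.42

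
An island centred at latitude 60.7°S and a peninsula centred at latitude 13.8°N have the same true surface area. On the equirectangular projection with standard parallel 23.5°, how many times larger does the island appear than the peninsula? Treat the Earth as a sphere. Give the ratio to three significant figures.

1.98

In the equirectangular projection with standard parallel φ₀ = 23.5° (x = Rλ cos φ₀, y = Rφ), meridians are true-scale (h = 1) and the parallel scale is k = cos φ₀ / cos φ.
Areal scale at 60.7°: h·k = 1.000 × 1.874 = 1.874.
Areal scale at 13.8°: h·k = 1.000 × 0.9443 = 0.9443.
Ratio = 1.874/0.9443 ≈ 1.98.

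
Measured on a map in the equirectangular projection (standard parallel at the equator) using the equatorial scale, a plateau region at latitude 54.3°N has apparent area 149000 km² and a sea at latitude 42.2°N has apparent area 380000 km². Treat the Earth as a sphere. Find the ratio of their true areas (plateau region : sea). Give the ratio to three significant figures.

Plate carrée has h = 1 and k = sec φ, giving areal scale sec φ; true area = (apparent area) · cos φ.
True area of plateau region: 149000 × cos(54.3°) = 149000 × 0.5835 = 86950 km².
True area of sea: 380000 × cos(42.2°) = 380000 × 0.7408 = 281500 km².
Ratio = 86950 / 281500 ≈ 0.309.

0.309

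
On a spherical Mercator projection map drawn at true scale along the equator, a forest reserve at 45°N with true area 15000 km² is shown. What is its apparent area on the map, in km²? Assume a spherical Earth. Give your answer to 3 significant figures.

Mercator is conformal, so the point scale is isotropic: h = k = sec φ = 1/cos φ.
Areal scale = k² = sec²φ = 1/cos²(45°) = 1/0.7071² = 2.000.
Apparent area = 15000 × 2.000 ≈ 30000 km².

30000 km²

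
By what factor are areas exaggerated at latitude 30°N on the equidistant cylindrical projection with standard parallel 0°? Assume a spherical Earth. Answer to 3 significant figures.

Plate carrée maps x = Rλ, y = Rφ. The meridian scale is h = 1 and the parallel scale is k = 1/cos φ = sec φ.
Areal scale = h·k = 1 × sec φ; at 30°, h = 1.000, k = 1.155, so h·k = 1.155.

1.15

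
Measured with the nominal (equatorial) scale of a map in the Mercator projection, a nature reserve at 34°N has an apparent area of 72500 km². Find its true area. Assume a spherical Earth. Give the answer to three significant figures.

Mercator is conformal, so the point scale is isotropic: h = k = sec φ = 1/cos φ.
Areal scale = k² = sec²φ = 1/cos²(34°) = 1/0.8290² = 1.455.
True area = apparent / (areal scale) = 72500 / 1.455 ≈ 49800 km².

49800 km²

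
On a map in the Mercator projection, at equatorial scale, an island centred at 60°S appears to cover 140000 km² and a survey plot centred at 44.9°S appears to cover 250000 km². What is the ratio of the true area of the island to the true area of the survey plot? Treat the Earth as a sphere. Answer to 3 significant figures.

Mercator's areal exaggeration is sec²φ; hence true area = (apparent area) · cos²φ.
True area of island: 140000 × cos²(60°) = 140000 × 0.2500 = 35000 km².
True area of survey plot: 250000 × cos²(44.9°) = 250000 × 0.5017 = 125400 km².
Ratio = 35000 / 125400 ≈ 0.279.

0.279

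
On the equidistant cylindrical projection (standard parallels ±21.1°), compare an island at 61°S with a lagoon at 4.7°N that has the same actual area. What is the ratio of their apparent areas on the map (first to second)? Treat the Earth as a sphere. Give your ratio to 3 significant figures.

With standard parallel φ₀ = 21.1°, the equirectangular projection gives x = Rλ cos φ₀, y = Rφ, so h = 1 and k = cos 21.1° / cos φ.
Areal scale at 61°: h·k = 1.000 × 1.924 = 1.924.
Areal scale at 4.7°: h·k = 1.000 × 0.9361 = 0.9361.
Ratio = 1.924/0.9361 ≈ 2.06.

2.06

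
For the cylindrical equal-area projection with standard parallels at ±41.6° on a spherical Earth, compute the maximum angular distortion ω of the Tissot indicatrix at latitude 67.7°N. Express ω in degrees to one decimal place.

For cylindrical equal-area with standard parallel φ₀, h = cos φ / cos φ₀ and k = cos φ₀ / cos φ, so h·k = 1.
At 67.7°: h = 0.5074, k = 1.971; principal scales a = 1.971, b = 0.5074.
sin(ω/2) = (a − b)/(a + b) = 1.463/2.478 = 0.5905, so ω = 2 arcsin(0.5905) ≈ 72.4°.

72.4°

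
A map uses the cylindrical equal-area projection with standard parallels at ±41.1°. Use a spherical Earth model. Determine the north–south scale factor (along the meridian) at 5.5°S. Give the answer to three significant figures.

1.32

A cylindrical equal-area projection with standard parallel φ₀ has meridian scale h = cos φ / cos φ₀ and parallel scale k = cos φ₀ / cos φ (so areas are preserved, h·k = 1).
h = cos 5.5° / cos 41.1° = 0.9954/0.7536 = 1.321.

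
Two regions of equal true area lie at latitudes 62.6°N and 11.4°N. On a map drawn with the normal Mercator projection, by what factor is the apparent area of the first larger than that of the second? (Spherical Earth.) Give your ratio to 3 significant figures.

4.54

Mercator is conformal with k = sec φ, so areal scale = k² = sec²φ.
At 62.6°: sec²(62.6°) = 1/0.4602² = 4.722.
At 11.4°: sec²(11.4°) = 1/0.9803² = 1.041.
Ratio = 4.722/1.041 = cos²(11.4°)/cos²(62.6°) ≈ 4.54.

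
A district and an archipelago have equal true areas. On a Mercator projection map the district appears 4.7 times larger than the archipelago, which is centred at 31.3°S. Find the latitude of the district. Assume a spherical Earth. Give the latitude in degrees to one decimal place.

66.8°

Mercator areal scale is sec²φ, so apparent-area ratio = sec²φ₁ / sec²φ₂ = cos²φ₂ / cos²φ₁.
cos²φ₂ / cos²φ₁ = 4.7  ⇒  cos φ₁ = cos 31.3° / √4.7 = 0.8545/2.168 = 0.3941.
φ₁ = arccos(0.3941) ≈ 66.8°.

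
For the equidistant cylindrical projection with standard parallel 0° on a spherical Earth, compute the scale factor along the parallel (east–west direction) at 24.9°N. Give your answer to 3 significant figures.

1.10

In the plate carrée (x = Rλ, y = Rφ), meridians are true-scale (h = 1) and parallels are stretched by k = sec φ.
k = 1/cos 24.9° = 1/0.9070 = 1.102.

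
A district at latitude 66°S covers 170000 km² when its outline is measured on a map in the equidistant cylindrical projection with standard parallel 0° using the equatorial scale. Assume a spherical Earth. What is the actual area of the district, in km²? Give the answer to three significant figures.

69100 km²

Plate carrée maps x = Rλ, y = Rφ. The meridian scale is h = 1 and the parallel scale is k = 1/cos φ = sec φ.
Areal scale = h·k = 1 × sec φ; at 66°, h = 1.000, k = 2.459, so h·k = 2.459.
True area = apparent / (areal scale) = 170000 / 2.459 ≈ 69100 km².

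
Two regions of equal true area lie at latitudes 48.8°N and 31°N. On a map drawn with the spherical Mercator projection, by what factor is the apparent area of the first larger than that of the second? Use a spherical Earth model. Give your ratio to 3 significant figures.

On Mercator, area is exaggerated by sec²φ = 1/cos²φ.
At 48.8°: sec²(48.8°) = 1/0.6587² = 2.305.
At 31°: sec²(31°) = 1/0.8572² = 1.361.
Ratio = 2.305/1.361 = cos²(31°)/cos²(48.8°) ≈ 1.69.

1.69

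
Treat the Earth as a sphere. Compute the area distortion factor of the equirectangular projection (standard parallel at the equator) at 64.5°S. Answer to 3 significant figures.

For the equirectangular projection with φ₀ = 0 (plate carrée), h = 1 along meridians and k = sec φ along parallels.
Areal scale = h·k = 1 × sec φ; at 64.5°, h = 1.000, k = 2.323, so h·k = 2.323.

2.32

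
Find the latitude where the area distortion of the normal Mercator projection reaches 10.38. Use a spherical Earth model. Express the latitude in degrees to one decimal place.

Mercator areal scale is sec²φ.
sec²φ = 10.38  ⇒  cos²φ = 0.09634  ⇒  cos φ = 0.3104.
φ = arccos(0.3104) ≈ 71.9°.

71.9°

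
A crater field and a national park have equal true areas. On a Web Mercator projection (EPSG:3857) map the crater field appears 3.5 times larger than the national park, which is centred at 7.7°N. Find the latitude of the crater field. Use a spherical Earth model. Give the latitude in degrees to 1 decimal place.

For equal true areas on Mercator, apparent areas scale as sec²φ, so the ratio is cos²φ₂ / cos²φ₁.
cos²φ₂ / cos²φ₁ = 3.5  ⇒  cos φ₁ = cos 7.7° / √3.5 = 0.9910/1.871 = 0.5297.
φ₁ = arccos(0.5297) ≈ 58.0°.

58.0°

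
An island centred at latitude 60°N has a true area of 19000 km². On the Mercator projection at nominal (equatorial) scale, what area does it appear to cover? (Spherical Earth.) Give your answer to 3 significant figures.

76000 km²

Mercator is conformal, so the point scale is isotropic: h = k = sec φ = 1/cos φ.
Areal scale = k² = sec²φ = 1/cos²(60°) = 1/0.5000² = 4.000.
Apparent area = 19000 × 4.000 ≈ 76000 km².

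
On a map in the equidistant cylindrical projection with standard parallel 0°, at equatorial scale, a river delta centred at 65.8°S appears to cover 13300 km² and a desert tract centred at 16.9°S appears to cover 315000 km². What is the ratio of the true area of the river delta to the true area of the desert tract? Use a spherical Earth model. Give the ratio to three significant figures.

0.0181

On the plate carrée, areal scale = h·k = 1 × sec φ, so true area = apparent × cos φ.
True area of river delta: 13300 × cos(65.8°) = 13300 × 0.4099 = 5452 km².
True area of desert tract: 315000 × cos(16.9°) = 315000 × 0.9568 = 301400 km².
Ratio = 5452 / 301400 ≈ 0.0181.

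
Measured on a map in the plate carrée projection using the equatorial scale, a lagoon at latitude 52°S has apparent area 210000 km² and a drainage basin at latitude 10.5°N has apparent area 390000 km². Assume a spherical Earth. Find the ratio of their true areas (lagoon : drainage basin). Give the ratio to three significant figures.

Plate carrée has h = 1 and k = sec φ, giving areal scale sec φ; true area = (apparent area) · cos φ.
True area of lagoon: 210000 × cos(52°) = 210000 × 0.6157 = 129300 km².
True area of drainage basin: 390000 × cos(10.5°) = 390000 × 0.9833 = 383500 km².
Ratio = 129300 / 383500 ≈ 0.337.

0.337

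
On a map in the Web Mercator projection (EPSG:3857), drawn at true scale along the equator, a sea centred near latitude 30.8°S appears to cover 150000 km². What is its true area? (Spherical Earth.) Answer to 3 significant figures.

111000 km²

The Mercator projection is conformal; its linear scale factor is the same in every direction and equals sec φ = 1/cos φ.
Areal scale = k² = sec²φ = 1/cos²(30.8°) = 1/0.8590² = 1.355.
True area = apparent / (areal scale) = 150000 / 1.355 ≈ 111000 km².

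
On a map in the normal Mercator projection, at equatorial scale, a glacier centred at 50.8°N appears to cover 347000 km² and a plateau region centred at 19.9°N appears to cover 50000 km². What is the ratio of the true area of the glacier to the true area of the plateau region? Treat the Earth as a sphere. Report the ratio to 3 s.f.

On Mercator the areal scale is sec²φ, so true area = apparent × cos²φ.
True area of glacier: 347000 × cos²(50.8°) = 347000 × 0.3995 = 138600 km².
True area of plateau region: 50000 × cos²(19.9°) = 50000 × 0.8841 = 44210 km².
Ratio = 138600 / 44210 ≈ 3.14.

3.14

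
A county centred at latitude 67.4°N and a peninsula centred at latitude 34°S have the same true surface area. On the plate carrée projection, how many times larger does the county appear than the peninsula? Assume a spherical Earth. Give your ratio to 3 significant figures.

In the plate carrée (x = Rλ, y = Rφ), meridians are true-scale (h = 1) and parallels are stretched by k = sec φ.
Areal scale at 67.4°: h·k = 1.000 × 2.602 = 2.602.
Areal scale at 34°: h·k = 1.000 × 1.206 = 1.206.
Ratio = 2.602/1.206 ≈ 2.16.

2.16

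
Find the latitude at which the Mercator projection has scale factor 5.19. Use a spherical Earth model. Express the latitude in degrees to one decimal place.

78.9°

Mercator scale is k = sec φ = 1/cos φ.
1/cos φ = 5.19  ⇒  cos φ = 0.1927  ⇒  φ = arccos(0.1927) ≈ 78.9°.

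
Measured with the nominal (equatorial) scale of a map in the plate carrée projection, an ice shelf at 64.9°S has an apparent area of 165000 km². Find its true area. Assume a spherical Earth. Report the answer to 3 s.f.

70000 km²

Plate carrée maps x = Rλ, y = Rφ. The meridian scale is h = 1 and the parallel scale is k = 1/cos φ = sec φ.
Areal scale = h·k = 1 × sec φ; at 64.9°, h = 1.000, k = 2.357, so h·k = 2.357.
True area = apparent / (areal scale) = 165000 / 2.357 ≈ 70000 km².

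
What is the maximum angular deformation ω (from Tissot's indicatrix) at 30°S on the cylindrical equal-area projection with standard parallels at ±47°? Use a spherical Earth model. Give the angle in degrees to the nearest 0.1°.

Cylindrical equal-area (φ₀ = 47°): h = cos φ / cos 47° along meridians, k = cos 47° / cos φ along parallels; h·k = 1.
At 30°: h = 1.270, k = 0.7875; principal scales a = 1.270, b = 0.7875.
sin(ω/2) = (a − b)/(a + b) = 0.4823/2.057 = 0.2344, so ω = 2 arcsin(0.2344) ≈ 27.1°.

27.1°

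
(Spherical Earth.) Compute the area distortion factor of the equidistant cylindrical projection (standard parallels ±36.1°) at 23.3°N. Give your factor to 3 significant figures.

In the equirectangular projection with standard parallel φ₀ = 36.1° (x = Rλ cos φ₀, y = Rφ), meridians are true-scale (h = 1) and the parallel scale is k = cos φ₀ / cos φ.
Areal scale = h·k = 1 × cos φ₀ / cos φ; at 23.3°, h = 1.000, k = 0.8797, so h·k = 0.8797.

0.880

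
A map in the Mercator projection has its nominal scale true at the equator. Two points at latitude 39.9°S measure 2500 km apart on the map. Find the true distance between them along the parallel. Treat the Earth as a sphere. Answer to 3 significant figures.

Mercator is conformal, so the point scale is isotropic: h = k = sec φ = 1/cos φ.
Along the parallel at 39.9°, map distances are exaggerated by k = sec 39.9° = 1.304.
True distance = 2500 / 1.304 = 2500 × cos 39.9° ≈ 1920 km.

1920 km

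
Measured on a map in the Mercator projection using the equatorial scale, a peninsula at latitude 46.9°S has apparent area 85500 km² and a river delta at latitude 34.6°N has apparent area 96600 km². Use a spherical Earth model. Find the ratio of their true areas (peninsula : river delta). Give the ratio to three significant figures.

Since Mercator area scale is 1/cos²φ, the true area equals the apparent area multiplied by cos²φ.
True area of peninsula: 85500 × cos²(46.9°) = 85500 × 0.4669 = 39920 km².
True area of river delta: 96600 × cos²(34.6°) = 96600 × 0.6776 = 65450 km².
Ratio = 39920 / 65450 ≈ 0.610.

0.610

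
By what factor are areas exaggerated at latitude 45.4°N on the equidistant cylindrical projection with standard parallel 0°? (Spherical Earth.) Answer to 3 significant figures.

In the plate carrée (x = Rλ, y = Rφ), meridians are true-scale (h = 1) and parallels are stretched by k = sec φ.
Areal scale = h·k = 1 × sec φ; at 45.4°, h = 1.000, k = 1.424, so h·k = 1.424.

1.42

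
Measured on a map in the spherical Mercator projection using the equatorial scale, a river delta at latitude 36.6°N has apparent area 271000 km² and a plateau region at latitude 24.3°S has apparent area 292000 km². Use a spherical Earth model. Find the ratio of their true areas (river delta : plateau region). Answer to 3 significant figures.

0.720

Since Mercator area scale is 1/cos²φ, the true area equals the apparent area multiplied by cos²φ.
True area of river delta: 271000 × cos²(36.6°) = 271000 × 0.6445 = 174700 km².
True area of plateau region: 292000 × cos²(24.3°) = 292000 × 0.8307 = 242600 km².
Ratio = 174700 / 242600 ≈ 0.720.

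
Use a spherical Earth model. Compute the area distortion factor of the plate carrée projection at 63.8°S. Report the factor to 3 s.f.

2.26

In the plate carrée (x = Rλ, y = Rφ), meridians are true-scale (h = 1) and parallels are stretched by k = sec φ.
Areal scale = h·k = 1 × sec φ; at 63.8°, h = 1.000, k = 2.265, so h·k = 2.265.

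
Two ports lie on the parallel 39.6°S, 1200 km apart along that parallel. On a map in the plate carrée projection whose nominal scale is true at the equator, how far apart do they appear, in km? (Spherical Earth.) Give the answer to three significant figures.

1560 km

In the plate carrée (x = Rλ, y = Rφ), meridians are true-scale (h = 1) and parallels are stretched by k = sec φ.
Along the parallel, k = sec 39.6° = 1/0.7705 = 1.298.
Map distance = 1200 × 1.298 ≈ 1560 km.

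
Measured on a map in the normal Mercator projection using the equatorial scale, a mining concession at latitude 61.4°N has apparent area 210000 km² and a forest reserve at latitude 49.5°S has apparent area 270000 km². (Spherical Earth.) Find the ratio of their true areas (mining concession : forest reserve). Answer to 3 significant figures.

Since Mercator area scale is 1/cos²φ, the true area equals the apparent area multiplied by cos²φ.
True area of mining concession: 210000 × cos²(61.4°) = 210000 × 0.2291 = 48120 km².
True area of forest reserve: 270000 × cos²(49.5°) = 270000 × 0.4218 = 113900 km².
Ratio = 48120 / 113900 ≈ 0.423.

0.423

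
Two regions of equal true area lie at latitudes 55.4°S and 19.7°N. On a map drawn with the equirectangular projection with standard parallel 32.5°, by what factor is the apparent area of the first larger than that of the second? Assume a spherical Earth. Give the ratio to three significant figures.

1.66

The equidistant cylindrical projection with φ₀ = 32.5° has h = 1 (meridians true) and k = cos φ₀ / cos φ along parallels.
Areal scale at 55.4°: h·k = 1.000 × 1.485 = 1.485.
Areal scale at 19.7°: h·k = 1.000 × 0.8958 = 0.8958.
Ratio = 1.485/0.8958 ≈ 1.66.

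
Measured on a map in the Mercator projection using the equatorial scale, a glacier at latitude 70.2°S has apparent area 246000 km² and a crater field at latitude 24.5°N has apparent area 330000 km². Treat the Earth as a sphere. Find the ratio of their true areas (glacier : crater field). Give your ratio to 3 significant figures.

0.103

Since Mercator area scale is 1/cos²φ, the true area equals the apparent area multiplied by cos²φ.
True area of glacier: 246000 × cos²(70.2°) = 246000 × 0.1147 = 28230 km².
True area of crater field: 330000 × cos²(24.5°) = 330000 × 0.8280 = 273200 km².
Ratio = 28230 / 273200 ≈ 0.103.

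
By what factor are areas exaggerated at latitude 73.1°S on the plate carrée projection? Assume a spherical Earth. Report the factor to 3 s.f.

Plate carrée maps x = Rλ, y = Rφ. The meridian scale is h = 1 and the parallel scale is k = 1/cos φ = sec φ.
Areal scale = h·k = 1 × sec φ; at 73.1°, h = 1.000, k = 3.440, so h·k = 3.440.

3.44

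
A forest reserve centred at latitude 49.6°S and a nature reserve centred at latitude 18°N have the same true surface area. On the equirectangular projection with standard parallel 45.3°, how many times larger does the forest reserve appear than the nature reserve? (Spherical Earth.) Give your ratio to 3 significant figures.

With standard parallel φ₀ = 45.3°, the equirectangular projection gives x = Rλ cos φ₀, y = Rφ, so h = 1 and k = cos 45.3° / cos φ.
Areal scale at 49.6°: h·k = 1.000 × 1.085 = 1.085.
Areal scale at 18°: h·k = 1.000 × 0.7396 = 0.7396.
Ratio = 1.085/0.7396 ≈ 1.47.

1.47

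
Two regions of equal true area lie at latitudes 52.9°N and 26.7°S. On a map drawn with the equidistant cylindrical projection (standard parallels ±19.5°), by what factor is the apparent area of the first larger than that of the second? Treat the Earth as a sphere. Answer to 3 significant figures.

In the equirectangular projection with standard parallel φ₀ = 19.5° (x = Rλ cos φ₀, y = Rφ), meridians are true-scale (h = 1) and the parallel scale is k = cos φ₀ / cos φ.
Areal scale at 52.9°: h·k = 1.000 × 1.563 = 1.563.
Areal scale at 26.7°: h·k = 1.000 × 1.055 = 1.055.
Ratio = 1.563/1.055 ≈ 1.48.

1.48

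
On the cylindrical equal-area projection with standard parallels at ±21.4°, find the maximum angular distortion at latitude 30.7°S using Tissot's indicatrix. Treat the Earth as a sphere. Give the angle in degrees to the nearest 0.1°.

9.1°

For cylindrical equal-area with standard parallel φ₀, h = cos φ / cos φ₀ and k = cos φ₀ / cos φ, so h·k = 1.
At 30.7°: h = 0.9235, k = 1.083; principal scales a = 1.083, b = 0.9235.
sin(ω/2) = (a − b)/(a + b) = 0.1593/2.006 = 0.07939, so ω = 2 arcsin(0.07939) ≈ 9.1°.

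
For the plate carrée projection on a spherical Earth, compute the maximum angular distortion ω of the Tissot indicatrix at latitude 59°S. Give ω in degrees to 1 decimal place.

37.3°

Plate carrée maps x = Rλ, y = Rφ. The meridian scale is h = 1 and the parallel scale is k = 1/cos φ = sec φ.
At 59°: h = 1.000, k = 1.942; principal scales a = 1.942, b = 1.000.
sin(ω/2) = (a − b)/(a + b) = 0.9416/2.942 = 0.3201, so ω = 2 arcsin(0.3201) ≈ 37.3°.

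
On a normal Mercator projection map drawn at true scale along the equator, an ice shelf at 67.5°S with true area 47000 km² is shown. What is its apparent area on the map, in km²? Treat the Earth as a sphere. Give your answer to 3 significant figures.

The Mercator projection is conformal; its linear scale factor is the same in every direction and equals sec φ = 1/cos φ.
Areal scale = k² = sec²φ = 1/cos²(67.5°) = 1/0.3827² = 6.828.
Apparent area = 47000 × 6.828 ≈ 321000 km².

321000 km²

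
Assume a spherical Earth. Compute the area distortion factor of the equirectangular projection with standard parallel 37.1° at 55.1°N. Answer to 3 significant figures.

With standard parallel φ₀ = 37.1°, the equirectangular projection gives x = Rλ cos φ₀, y = Rφ, so h = 1 and k = cos 37.1° / cos φ.
Areal scale = h·k = 1 × cos φ₀ / cos φ; at 55.1°, h = 1.000, k = 1.394, so h·k = 1.394.

1.39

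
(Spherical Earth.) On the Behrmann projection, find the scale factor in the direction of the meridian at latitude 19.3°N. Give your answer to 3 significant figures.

1.09

Behrmann is a cylindrical equal-area projection with standard parallels at ±30°. For cylindrical equal-area with standard parallel φ₀, h = cos φ / cos φ₀ and k = cos φ₀ / cos φ, so h·k = 1.
h = cos 19.3° / cos 30° = 0.9438/0.8660 = 1.090.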